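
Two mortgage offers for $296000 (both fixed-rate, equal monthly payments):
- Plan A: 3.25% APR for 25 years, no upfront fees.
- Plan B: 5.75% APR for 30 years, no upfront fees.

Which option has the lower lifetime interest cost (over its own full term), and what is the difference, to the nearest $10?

Plan A by $189,120

Plan A: monthly rate = 3.25%/12 = 0.0027083; payment = 296,000 × 0.0027083 / (1 − (1+0.0027083)^−300) = $1,442.46.
Total interest on Plan A = 300 × $1,442.46 − $296,000 = $136,738.00.
Plan B: at 5.75% the monthly rate is 0.0047917, so the payment is 296,000 × 0.0047917 / (1 − 1.0047917^−360) = $1,727.38.
Total interest on Plan B = 360 × $1,727.38 − $296,000 = $325,856.80.
Plan A is lower by $189,118.80.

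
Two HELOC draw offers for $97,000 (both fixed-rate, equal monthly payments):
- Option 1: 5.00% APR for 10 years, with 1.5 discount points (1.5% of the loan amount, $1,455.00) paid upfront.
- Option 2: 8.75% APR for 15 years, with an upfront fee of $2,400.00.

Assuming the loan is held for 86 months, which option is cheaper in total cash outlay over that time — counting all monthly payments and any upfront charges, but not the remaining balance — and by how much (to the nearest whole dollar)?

Option 1: monthly rate = 5%/12 = 0.0041667; payment = 97,000 × 0.0041667 / (1 − (1+0.0041667)^−120) = $1,028.84.
Option 2: at 8.75% the monthly rate is 0.0072917, so the payment is 97,000 × 0.0072917 / (1 − 1.0072917^−180) = $969.47.
Over 86 months: Option 1 costs 86 × $1,028.84 + $1,455.00 = $89,935.24; Option 2 costs 86 × $969.47 + $2,400.00 = $85,774.42.
Option 2 is cheaper by $89,935.24 − $85,774.42 = $4,160.82.

Option 2 by $4,161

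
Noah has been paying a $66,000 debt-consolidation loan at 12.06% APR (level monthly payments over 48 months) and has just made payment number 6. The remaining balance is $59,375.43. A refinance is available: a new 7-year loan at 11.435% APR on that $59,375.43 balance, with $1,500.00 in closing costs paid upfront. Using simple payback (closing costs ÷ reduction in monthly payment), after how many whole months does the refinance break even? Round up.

3 months

Current payment = 66,000 × 12.06%/12 / (1 − (1+0.0100500)^−48) = $1,739.98.
Refinanced payment = 59,375.43 × 0.0095292 / (1 − (1+0.0095292)^−84) = $1,030.28.
Monthly savings = $1,739.98 − $1,030.28 = $709.70.
Break-even = $1,500.00 / $709.70 = 2.11 → 3 months.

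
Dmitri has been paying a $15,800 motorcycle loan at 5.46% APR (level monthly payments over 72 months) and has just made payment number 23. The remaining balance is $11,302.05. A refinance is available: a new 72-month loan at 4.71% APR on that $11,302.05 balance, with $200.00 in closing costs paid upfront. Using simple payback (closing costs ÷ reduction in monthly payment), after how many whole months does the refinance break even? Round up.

Current payment = 15,800 × 5.46%/12 / (1 − (1+0.0045500)^−72) = $257.84.
Refinanced payment = 11,302.05 × 0.0039250 / (1 − (1+0.0039250)^−72) = $180.50.
Monthly savings = $257.84 − $180.50 = $77.34.
Break-even = $200.00 / $77.34 = 2.59 → 3 months.

3 months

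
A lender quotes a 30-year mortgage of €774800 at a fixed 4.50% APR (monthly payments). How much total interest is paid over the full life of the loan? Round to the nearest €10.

€638,490

Monthly rate = 4.5%/12 = 0.0037500; payment = 774,800 × 0.0037500 / (1 − (1+0.0037500)^−360) = €3,925.80.
Total paid = 360 × €3,925.80 = €1,413,288.00; interest = €1,413,288.00 − €774,800 = €638,488.00.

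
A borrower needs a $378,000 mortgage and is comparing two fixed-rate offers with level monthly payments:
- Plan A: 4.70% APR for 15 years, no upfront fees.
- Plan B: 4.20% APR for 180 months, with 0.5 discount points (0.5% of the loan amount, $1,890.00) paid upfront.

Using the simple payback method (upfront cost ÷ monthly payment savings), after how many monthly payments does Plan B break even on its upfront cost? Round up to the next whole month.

20 months

Plan A: at 4.70% the monthly rate is 0.0039167, so the payment is 378,000 × 0.0039167 / (1 − 1.0039167^−180) = $2,930.46.
Plan B: at 4.20% the monthly rate is 0.0035000, so the payment is 378,000 × 0.0035000 / (1 − 1.0035000^−180) = $2,834.06.
Monthly savings = $2,930.46 − $2,834.06 = $96.40.
Break-even = $1,890.00 / $96.40 = 19.61 → 20 months.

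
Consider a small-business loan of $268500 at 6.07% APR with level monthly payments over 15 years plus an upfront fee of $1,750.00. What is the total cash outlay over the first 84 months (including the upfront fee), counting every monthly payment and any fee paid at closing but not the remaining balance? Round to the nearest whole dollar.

At 6.07% the monthly rate is 0.0050583, so the payment is 268,500 × 0.0050583 / (1 − 1.0050583^−180) = $2,275.92.
Total outlay = 84 × $2,275.92 + $1,750.00 = $192,927.28.

$192,927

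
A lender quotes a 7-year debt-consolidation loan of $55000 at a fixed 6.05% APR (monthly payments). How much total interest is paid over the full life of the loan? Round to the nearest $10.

$12,600

Monthly rate = 6.05%/12 = 0.0050417; payment = 55,000 × 0.0050417 / (1 − (1+0.0050417)^−84) = $804.79.
Total paid = 84 × $804.79 = $67,602.36; interest = $67,602.36 − $55,000 = $12,602.36.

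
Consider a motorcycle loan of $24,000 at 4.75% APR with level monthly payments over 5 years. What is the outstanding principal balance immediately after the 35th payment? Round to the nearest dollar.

$10,695

With monthly rate i = 4.75%/12 = 0.0039583, the balance after k of n payments is P · [(1+i)^n − (1+i)^k] / [(1+i)^n − 1].
(1+0.0039583)^60 = 1.26748064 and (1+0.0039583)^35 = 1.14828347, so the balance is 24,000 × (1.26748064 − 1.14828347) / (1.26748064 − 1) = $10,695.10.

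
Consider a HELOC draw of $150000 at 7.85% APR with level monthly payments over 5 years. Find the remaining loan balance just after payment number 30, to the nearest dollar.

$82,312

With monthly rate i = 7.85%/12 = 0.0065417, the balance after k of n payments is P · [(1+i)^n − (1+i)^k] / [(1+i)^n − 1].
(1+0.0065417)^60 = 1.47878643 and (1+0.0065417)^30 = 1.21605363, so the balance is 150,000 × (1.47878643 − 1.21605363) / (1.47878643 − 1) = $82,312.11.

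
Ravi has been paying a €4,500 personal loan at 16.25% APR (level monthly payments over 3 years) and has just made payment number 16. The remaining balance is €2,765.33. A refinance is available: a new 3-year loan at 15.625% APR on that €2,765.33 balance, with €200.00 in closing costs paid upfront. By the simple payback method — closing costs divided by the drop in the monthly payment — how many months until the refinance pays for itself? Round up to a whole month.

4 months

Current payment = 4,500 × 16.25%/12 / (1 − (1+0.0135417)^−36) = €158.76.
Refinanced payment = 2,765.33 × 0.0130208 / (1 − (1+0.0130208)^−36) = €96.71.
Monthly savings = €158.76 − €96.71 = €62.05.
Break-even = €200.00 / €62.05 = 3.22 → 4 months.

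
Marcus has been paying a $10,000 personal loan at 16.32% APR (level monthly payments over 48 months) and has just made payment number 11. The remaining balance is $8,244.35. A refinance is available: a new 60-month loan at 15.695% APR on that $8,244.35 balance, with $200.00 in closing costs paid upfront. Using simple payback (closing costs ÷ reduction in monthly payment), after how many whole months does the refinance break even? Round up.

Current payment = 10,000 × 16.32%/12 / (1 − (1+0.0136000)^−48) = $285.04.
Refinanced payment = 8,244.35 × 0.0130792 / (1 − (1+0.0130792)^−60) = $199.15.
Monthly savings = $285.04 − $199.15 = $85.89.
Break-even = $200.00 / $85.89 = 2.33 → 3 months.

3 months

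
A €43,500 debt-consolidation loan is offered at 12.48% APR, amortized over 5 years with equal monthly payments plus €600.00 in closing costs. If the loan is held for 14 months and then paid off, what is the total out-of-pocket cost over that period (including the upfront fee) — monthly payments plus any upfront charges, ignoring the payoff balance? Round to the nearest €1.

€14,295

Monthly rate = 12.48%/12 = 0.0104000; payment = 43,500 × 0.0104000 / (1 − (1+0.0104000)^−60) = €978.22.
Total outlay = 14 × €978.22 + €600.00 = €14,295.08.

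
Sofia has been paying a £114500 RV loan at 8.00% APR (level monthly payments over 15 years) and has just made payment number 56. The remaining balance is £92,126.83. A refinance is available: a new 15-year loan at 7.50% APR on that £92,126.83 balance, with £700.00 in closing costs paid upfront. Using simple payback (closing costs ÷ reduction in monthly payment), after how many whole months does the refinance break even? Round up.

3 months

Current payment = 114,500 × 8%/12 / (1 − (1+0.0066667)^−180) = £1,094.22.
Refinanced payment = 92,126.83 × 0.0062500 / (1 − (1+0.0062500)^−180) = £854.03.
Monthly savings = £1,094.22 − £854.03 = £240.19.
Break-even = £700.00 / £240.19 = 2.91 → 3 months.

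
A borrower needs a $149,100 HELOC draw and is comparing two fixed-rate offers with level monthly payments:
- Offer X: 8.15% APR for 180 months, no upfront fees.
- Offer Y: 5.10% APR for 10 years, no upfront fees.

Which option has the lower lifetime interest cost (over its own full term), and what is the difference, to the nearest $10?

Offer Y by $68,160

Offer X: at 8.15% the monthly rate is 0.0067917, so the payment is 149,100 × 0.0067917 / (1 − 1.0067917^−180) = $1,437.82.
Total interest on Offer X = 180 × $1,437.82 − $149,100 = $109,707.60.
Offer Y: monthly rate = 5.1%/12 = 0.0042500; payment = 149,100 × 0.0042500 / (1 − (1+0.0042500)^−120) = $1,588.73.
Total interest on Offer Y = 120 × $1,588.73 − $149,100 = $41,547.60.
Offer Y is lower by $68,160.00.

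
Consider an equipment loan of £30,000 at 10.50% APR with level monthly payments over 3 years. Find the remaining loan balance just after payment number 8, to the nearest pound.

With monthly rate i = 10.5%/12 = 0.0087500, the balance after k of n payments is P · [(1+i)^n − (1+i)^k] / [(1+i)^n − 1].
(1+0.0087500)^36 = 1.36838315 and (1+0.0087500)^8 = 1.07218168, so the balance is 30,000 × (1.36838315 − 1.07218168) / (1.36838315 − 1) = £24,121.74.

£24,122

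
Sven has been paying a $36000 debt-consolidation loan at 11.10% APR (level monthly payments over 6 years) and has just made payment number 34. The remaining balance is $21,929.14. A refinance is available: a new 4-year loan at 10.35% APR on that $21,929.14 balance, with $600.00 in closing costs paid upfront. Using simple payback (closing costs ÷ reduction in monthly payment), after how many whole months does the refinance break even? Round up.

5 months

Current payment = 36,000 × 11.1%/12 / (1 − (1+0.0092500)^−72) = $687.07.
Refinanced payment = 21,929.14 × 0.0086250 / (1 − (1+0.0086250)^−48) = $559.87.
Monthly savings = $687.07 − $559.87 = $127.20.
Break-even = $600.00 / $127.20 = 4.72 → 5 months.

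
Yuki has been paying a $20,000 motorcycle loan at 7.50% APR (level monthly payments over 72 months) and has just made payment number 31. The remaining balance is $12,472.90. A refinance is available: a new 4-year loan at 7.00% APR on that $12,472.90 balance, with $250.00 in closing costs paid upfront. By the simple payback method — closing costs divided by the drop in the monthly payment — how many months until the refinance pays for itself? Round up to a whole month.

Current payment = 20,000 × 7.5%/12 / (1 − (1+0.0062500)^−72) = $345.80.
Refinanced payment = 12,472.90 × 0.0058333 / (1 − (1+0.0058333)^−48) = $298.68.
Monthly savings = $345.80 − $298.68 = $47.12.
Break-even = $250.00 / $47.12 = 5.31 → 6 months.

6 months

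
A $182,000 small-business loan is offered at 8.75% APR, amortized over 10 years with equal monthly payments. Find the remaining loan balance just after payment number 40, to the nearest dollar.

$137,884

With monthly rate i = 8.75%/12 = 0.0072917, the balance after k of n payments is P · [(1+i)^n − (1+i)^k] / [(1+i)^n − 1].
(1+0.0072917)^120 = 2.39127171 and (1+0.0072917)^40 = 1.33724087, so the balance is 182,000 × (2.39127171 − 1.33724087) / (2.39127171 − 1) = $137,883.64.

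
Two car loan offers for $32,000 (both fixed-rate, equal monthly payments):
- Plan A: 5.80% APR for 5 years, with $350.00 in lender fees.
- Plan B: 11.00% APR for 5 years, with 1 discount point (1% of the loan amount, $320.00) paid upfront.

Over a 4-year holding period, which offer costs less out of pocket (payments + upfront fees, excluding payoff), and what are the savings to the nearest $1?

Plan A: at 5.80% the monthly rate is 0.0048333, so the payment is 32,000 × 0.0048333 / (1 − 1.0048333^−60) = $615.68.
Plan B: at 11.00% the monthly rate is 0.0091667, so the payment is 32,000 × 0.0091667 / (1 − 1.0091667^−60) = $695.76.
Over 48 months: Plan A costs 48 × $615.68 + $350.00 = $29,902.64; Plan B costs 48 × $695.76 + $320.00 = $33,716.48.
Plan A is cheaper by $33,716.48 − $29,902.64 = $3,813.84.

Plan A by $3,814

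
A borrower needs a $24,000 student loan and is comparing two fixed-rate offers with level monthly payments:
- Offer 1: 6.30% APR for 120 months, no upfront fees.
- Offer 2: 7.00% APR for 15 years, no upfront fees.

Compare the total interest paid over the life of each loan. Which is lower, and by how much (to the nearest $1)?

Offer 1: at 6.30% the monthly rate is 0.0052500, so the payment is 24,000 × 0.0052500 / (1 − 1.0052500^−120) = $270.08.
Total interest on Offer 1 = 120 × $270.08 − $24,000 = $8,409.60.
Offer 2: monthly rate = 7%/12 = 0.0058333; payment = 24,000 × 0.0058333 / (1 − (1+0.0058333)^−180) = $215.72.
Total interest on Offer 2 = 180 × $215.72 − $24,000 = $14,829.60.
Offer 1 is lower by $6,420.00.

Offer 1 by $6,420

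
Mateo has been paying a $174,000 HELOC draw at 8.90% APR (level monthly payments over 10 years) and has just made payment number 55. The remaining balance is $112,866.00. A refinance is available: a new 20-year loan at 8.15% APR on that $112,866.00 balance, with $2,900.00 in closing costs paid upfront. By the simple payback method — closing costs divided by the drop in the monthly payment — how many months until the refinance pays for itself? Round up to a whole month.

Current payment = 174,000 × 8.9%/12 / (1 − (1+0.0074167)^−120) = $2,194.75.
Refinanced payment = 112,866.00 × 0.0067917 / (1 − (1+0.0067917)^−240) = $954.62.
Monthly savings = $2,194.75 − $954.62 = $1,240.13.
Break-even = $2,900.00 / $1,240.13 = 2.34 → 3 months.

3 months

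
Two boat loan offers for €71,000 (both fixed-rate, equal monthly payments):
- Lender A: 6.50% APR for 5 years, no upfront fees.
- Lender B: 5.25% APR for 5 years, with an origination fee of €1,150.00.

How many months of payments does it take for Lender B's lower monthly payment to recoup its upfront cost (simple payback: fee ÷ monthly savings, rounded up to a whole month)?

Lender A: at 6.50% the monthly rate is 0.0054167, so the payment is 71,000 × 0.0054167 / (1 − 1.0054167^−60) = €1,389.20.
Lender B: at 5.25% the monthly rate is 0.0043750, so the payment is 71,000 × 0.0043750 / (1 − 1.0043750^−60) = €1,348.00.
Monthly savings = €1,389.20 − €1,348.00 = €41.20.
Break-even = €1,150.00 / €41.20 = 27.91 → 28 months.

28 months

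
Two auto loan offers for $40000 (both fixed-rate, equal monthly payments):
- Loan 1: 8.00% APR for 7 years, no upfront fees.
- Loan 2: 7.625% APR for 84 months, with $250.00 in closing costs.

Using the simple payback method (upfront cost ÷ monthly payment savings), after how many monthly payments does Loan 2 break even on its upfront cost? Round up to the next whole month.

34 months

Loan 1: at 8.00% the monthly rate is 0.0066667, so the payment is 40,000 × 0.0066667 / (1 − 1.0066667^−84) = $623.45.
Loan 2: monthly rate = 7.625%/12 = 0.0063542; payment = 40,000 × 0.0063542 / (1 − (1+0.0063542)^−84) = $616.00.
Monthly savings = $623.45 − $616.00 = $7.45.
Break-even = $250.00 / $7.45 = 33.56 → 34 months.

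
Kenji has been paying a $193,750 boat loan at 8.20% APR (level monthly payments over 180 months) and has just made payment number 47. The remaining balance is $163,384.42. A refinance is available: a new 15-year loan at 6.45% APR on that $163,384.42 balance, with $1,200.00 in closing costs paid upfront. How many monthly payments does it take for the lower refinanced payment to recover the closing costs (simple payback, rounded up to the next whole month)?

Current payment = 193,750 × 8.2%/12 / (1 − (1+0.0068333)^−180) = $1,874.02.
Refinanced payment = 163,384.42 × 0.0053750 / (1 − (1+0.0053750)^−180) = $1,418.77.
Monthly savings = $1,874.02 − $1,418.77 = $455.25.
Break-even = $1,200.00 / $455.25 = 2.64 → 3 months.

3 months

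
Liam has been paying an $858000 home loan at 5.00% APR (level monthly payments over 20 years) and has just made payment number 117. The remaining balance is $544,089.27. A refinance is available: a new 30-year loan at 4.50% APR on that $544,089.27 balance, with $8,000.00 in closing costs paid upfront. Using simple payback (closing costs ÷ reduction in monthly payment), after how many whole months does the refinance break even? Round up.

3 months

Current payment = 858,000 × 5%/12 / (1 − (1+0.0041667)^−240) = $5,662.42.
Refinanced payment = 544,089.27 × 0.0037500 / (1 − (1+0.0037500)^−360) = $2,756.82.
Monthly savings = $5,662.42 − $2,756.82 = $2,905.60.
Break-even = $8,000.00 / $2,905.60 = 2.75 → 3 months.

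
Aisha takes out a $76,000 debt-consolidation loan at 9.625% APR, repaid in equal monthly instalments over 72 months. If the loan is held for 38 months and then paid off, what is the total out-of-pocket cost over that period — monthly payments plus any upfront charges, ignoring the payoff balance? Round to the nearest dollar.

$52,958

Monthly rate = 9.625%/12 = 0.0080208; payment = 76,000 × 0.0080208 / (1 − (1+0.0080208)^−72) = $1,393.63.
Total outlay = 38 × $1,393.63 = $52,957.94.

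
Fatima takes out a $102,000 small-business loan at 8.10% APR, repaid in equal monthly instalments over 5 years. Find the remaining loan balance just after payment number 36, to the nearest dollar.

With monthly rate i = 8.1%/12 = 0.0067500, the balance after k of n payments is P · [(1+i)^n − (1+i)^k] / [(1+i)^n − 1].
(1+0.0067500)^60 = 1.49726370 and (1+0.0067500)^36 = 1.27402802, so the balance is 102,000 × (1.49726370 − 1.27402802) / (1.49726370 − 1) = $45,790.67.

$45,791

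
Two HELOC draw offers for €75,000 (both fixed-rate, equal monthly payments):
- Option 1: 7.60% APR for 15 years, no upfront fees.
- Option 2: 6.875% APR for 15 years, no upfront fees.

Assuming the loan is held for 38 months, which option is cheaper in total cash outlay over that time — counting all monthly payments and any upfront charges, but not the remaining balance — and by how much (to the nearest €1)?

Option 1: monthly rate = 7.6%/12 = 0.0063333; payment = 75,000 × 0.0063333 / (1 − (1+0.0063333)^−180) = €699.53.
Option 2: monthly rate = 6.875%/12 = 0.0057292; payment = 75,000 × 0.0057292 / (1 − (1+0.0057292)^−180) = €668.89.
Over 38 months: Option 1 costs 38 × €699.53 = €26,582.14; Option 2 costs 38 × €668.89 = €25,417.82.
Option 2 is cheaper by €26,582.14 − €25,417.82 = €1,164.32.

Option 2 by €1,164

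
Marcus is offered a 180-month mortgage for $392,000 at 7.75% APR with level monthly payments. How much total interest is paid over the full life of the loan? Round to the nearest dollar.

$272,164

At 7.75% the monthly rate is 0.0064583, so the payment is 392,000 × 0.0064583 / (1 − 1.0064583^−180) = $3,689.80.
Total paid = 180 × $3,689.80 = $664,164.00; interest = $664,164.00 − $392,000 = $272,164.00.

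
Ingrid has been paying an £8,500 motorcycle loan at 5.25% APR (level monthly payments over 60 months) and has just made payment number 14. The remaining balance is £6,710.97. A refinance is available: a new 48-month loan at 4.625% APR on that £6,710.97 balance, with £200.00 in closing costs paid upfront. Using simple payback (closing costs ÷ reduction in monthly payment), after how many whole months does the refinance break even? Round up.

26 months

Current payment = 8,500 × 5.25%/12 / (1 − (1+0.0043750)^−60) = £161.38.
Refinanced payment = 6,710.97 × 0.0038542 / (1 − (1+0.0038542)^−48) = £153.41.
Monthly savings = £161.38 − £153.41 = £7.97.
Break-even = £200.00 / £7.97 = 25.09 → 26 months.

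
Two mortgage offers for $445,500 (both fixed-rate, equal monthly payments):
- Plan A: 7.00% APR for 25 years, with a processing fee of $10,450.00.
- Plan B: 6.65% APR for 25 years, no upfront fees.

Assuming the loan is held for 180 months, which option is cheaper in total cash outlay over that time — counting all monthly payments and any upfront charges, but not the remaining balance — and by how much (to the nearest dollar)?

Plan A: monthly rate = 7%/12 = 0.0058333; payment = 445,500 × 0.0058333 / (1 − (1+0.0058333)^−300) = $3,148.70.
Plan B: at 6.65% the monthly rate is 0.0055417, so the payment is 445,500 × 0.0055417 / (1 − 1.0055417^−300) = $3,049.94.
Over 180 months: Plan A costs 180 × $3,148.70 + $10,450.00 = $577,216.00; Plan B costs 180 × $3,049.94 = $548,989.20.
Plan B is cheaper by $577,216.00 − $548,989.20 = $28,226.80.

Plan B by $28,227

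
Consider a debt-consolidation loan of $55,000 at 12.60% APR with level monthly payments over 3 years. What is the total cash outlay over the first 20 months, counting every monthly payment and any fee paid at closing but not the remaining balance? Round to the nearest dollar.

Monthly rate = 12.6%/12 = 0.0105000; payment = 55,000 × 0.0105000 / (1 − (1+0.0105000)^−36) = $1,842.59.
Total outlay = 20 × $1,842.59 = $36,851.80.

$36,852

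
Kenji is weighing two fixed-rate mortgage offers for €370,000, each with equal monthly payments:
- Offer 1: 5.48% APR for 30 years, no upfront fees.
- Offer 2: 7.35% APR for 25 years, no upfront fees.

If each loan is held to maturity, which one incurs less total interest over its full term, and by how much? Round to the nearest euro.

Offer 1: at 5.48% the monthly rate is 0.0045667, so the payment is 370,000 × 0.0045667 / (1 − 1.0045667^−360) = €2,096.18.
Total interest on Offer 1 = 360 × €2,096.18 − €370,000 = €384,624.80.
Offer 2: monthly rate = 7.35%/12 = 0.0061250; payment = 370,000 × 0.0061250 / (1 − (1+0.0061250)^−300) = €2,698.27.
Total interest on Offer 2 = 300 × €2,698.27 − €370,000 = €439,481.00.
Offer 1 is lower by €54,856.20.

Offer 1 by €54,856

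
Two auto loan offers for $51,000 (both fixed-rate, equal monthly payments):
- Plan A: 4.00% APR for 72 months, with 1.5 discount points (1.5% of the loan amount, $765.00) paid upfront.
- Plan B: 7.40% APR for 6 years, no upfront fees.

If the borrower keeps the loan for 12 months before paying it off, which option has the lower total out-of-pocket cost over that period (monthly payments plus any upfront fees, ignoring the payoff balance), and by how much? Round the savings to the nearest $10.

Plan A by $210

Plan A: at 4.00% the monthly rate is 0.0033333, so the payment is 51,000 × 0.0033333 / (1 − 1.0033333^−72) = $797.90.
Plan B: monthly rate = 7.4%/12 = 0.0061667; payment = 51,000 × 0.0061667 / (1 − (1+0.0061667)^−72) = $879.33.
Over 12 months: Plan A costs 12 × $797.90 + $765.00 = $10,339.80; Plan B costs 12 × $879.33 = $10,551.96.
Plan A is cheaper by $10,551.96 − $10,339.80 = $212.16.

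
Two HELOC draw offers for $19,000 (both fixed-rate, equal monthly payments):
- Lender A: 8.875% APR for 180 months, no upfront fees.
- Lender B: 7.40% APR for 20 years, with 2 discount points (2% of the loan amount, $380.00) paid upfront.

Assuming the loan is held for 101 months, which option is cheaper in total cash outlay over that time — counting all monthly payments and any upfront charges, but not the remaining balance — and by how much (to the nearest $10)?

Lender B by $3,600

Lender A: monthly rate = 8.875%/12 = 0.0073958; payment = 19,000 × 0.0073958 / (1 − (1+0.0073958)^−180) = $191.30.
Lender B: monthly rate = 7.4%/12 = 0.0061667; payment = 19,000 × 0.0061667 / (1 − (1+0.0061667)^−240) = $151.90.
Over 101 months: Lender A costs 101 × $191.30 = $19,321.30; Lender B costs 101 × $151.90 + $380.00 = $15,721.90.
Lender B is cheaper by $19,321.30 − $15,721.90 = $3,599.40.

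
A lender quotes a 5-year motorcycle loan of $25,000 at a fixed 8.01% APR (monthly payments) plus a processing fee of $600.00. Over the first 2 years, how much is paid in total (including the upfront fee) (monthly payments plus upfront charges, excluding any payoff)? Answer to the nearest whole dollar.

$12,769

Monthly rate = 8.01%/12 = 0.0066750; payment = 25,000 × 0.0066750 / (1 − (1+0.0066750)^−60) = $507.03.
Total outlay = 24 × $507.03 + $600.00 = $12,768.72.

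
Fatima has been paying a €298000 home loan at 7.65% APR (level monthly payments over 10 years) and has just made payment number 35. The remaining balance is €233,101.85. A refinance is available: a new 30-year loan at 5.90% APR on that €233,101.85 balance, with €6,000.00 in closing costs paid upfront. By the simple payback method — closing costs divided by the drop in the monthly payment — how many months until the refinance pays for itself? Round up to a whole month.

Current payment = 298,000 × 7.65%/12 / (1 − (1+0.0063750)^−120) = €3,560.69.
Refinanced payment = 233,101.85 × 0.0049167 / (1 − (1+0.0049167)^−360) = €1,382.61.
Monthly savings = €3,560.69 − €1,382.61 = €2,178.08.
Break-even = €6,000.00 / €2,178.08 = 2.75 → 3 months.

3 months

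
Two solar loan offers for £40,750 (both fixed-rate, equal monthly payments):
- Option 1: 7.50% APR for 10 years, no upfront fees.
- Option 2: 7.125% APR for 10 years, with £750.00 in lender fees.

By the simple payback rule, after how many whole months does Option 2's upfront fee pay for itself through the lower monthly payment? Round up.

Option 1: monthly rate = 7.5%/12 = 0.0062500; payment = 40,750 × 0.0062500 / (1 − (1+0.0062500)^−120) = £483.71.
Option 2: at 7.125% the monthly rate is 0.0059375, so the payment is 40,750 × 0.0059375 / (1 − 1.0059375^−120) = £475.77.
Monthly savings = £483.71 − £475.77 = £7.94.
Break-even = £750.00 / £7.94 = 94.46 → 95 months.

95 months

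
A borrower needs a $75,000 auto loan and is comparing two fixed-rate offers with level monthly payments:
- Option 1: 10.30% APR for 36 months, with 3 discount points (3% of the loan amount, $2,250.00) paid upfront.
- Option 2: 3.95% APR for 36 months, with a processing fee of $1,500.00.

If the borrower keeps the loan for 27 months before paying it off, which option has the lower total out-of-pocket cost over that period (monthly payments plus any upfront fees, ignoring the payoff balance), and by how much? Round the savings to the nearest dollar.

Option 1: monthly rate = 10.3%/12 = 0.0085833; payment = 75,000 × 0.0085833 / (1 − (1+0.0085833)^−36) = $2,430.62.
Option 2: monthly rate = 3.95%/12 = 0.0032917; payment = 75,000 × 0.0032917 / (1 − (1+0.0032917)^−36) = $2,212.63.
Over 27 months: Option 1 costs 27 × $2,430.62 + $2,250.00 = $67,876.74; Option 2 costs 27 × $2,212.63 + $1,500.00 = $61,241.01.
Option 2 is cheaper by $67,876.74 − $61,241.01 = $6,635.73.

Option 2 by $6,636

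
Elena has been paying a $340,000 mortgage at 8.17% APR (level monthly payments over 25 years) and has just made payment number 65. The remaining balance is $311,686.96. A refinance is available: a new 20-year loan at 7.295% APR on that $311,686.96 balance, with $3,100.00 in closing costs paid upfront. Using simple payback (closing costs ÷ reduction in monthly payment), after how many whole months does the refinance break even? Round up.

17 months

Current payment = 340,000 × 8.17%/12 / (1 − (1+0.0068083)^−300) = $2,662.58.
Refinanced payment = 311,686.96 × 0.0060792 / (1 − (1+0.0060792)^−240) = $2,472.00.
Monthly savings = $2,662.58 − $2,472.00 = $190.58.
Break-even = $3,100.00 / $190.58 = 16.27 → 17 months.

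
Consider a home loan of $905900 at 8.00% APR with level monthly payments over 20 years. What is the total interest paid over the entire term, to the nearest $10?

At 8.00% the monthly rate is 0.0066667, so the payment is 905,900 × 0.0066667 / (1 − 1.0066667^−240) = $7,577.31.
Total paid = 240 × $7,577.31 = $1,818,554.40; interest = $1,818,554.40 − $905,900 = $912,654.40.

$912,650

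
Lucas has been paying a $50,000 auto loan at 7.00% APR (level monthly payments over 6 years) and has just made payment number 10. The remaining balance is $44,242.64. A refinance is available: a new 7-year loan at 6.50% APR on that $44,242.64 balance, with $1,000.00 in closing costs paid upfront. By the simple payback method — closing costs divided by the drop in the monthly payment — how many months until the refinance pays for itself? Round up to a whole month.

Current payment = 50,000 × 7%/12 / (1 − (1+0.0058333)^−72) = $852.45.
Refinanced payment = 44,242.64 × 0.0054167 / (1 − (1+0.0054167)^−84) = $656.98.
Monthly savings = $852.45 − $656.98 = $195.47.
Break-even = $1,000.00 / $195.47 = 5.12 → 6 months.

6 months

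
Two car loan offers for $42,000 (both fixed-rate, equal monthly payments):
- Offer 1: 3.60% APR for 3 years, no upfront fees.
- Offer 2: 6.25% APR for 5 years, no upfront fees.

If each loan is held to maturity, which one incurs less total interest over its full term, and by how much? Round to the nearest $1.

Offer 1: at 3.60% the monthly rate is 0.0030000, so the payment is 42,000 × 0.0030000 / (1 − 1.0030000^−36) = $1,232.55.
Total interest on Offer 1 = 36 × $1,232.55 − $42,000 = $2,371.80.
Offer 2: at 6.25% the monthly rate is 0.0052083, so the payment is 42,000 × 0.0052083 / (1 − 1.0052083^−60) = $816.87.
Total interest on Offer 2 = 60 × $816.87 − $42,000 = $7,012.20.
Offer 1 is lower by $4,640.40.

Offer 1 by $4,640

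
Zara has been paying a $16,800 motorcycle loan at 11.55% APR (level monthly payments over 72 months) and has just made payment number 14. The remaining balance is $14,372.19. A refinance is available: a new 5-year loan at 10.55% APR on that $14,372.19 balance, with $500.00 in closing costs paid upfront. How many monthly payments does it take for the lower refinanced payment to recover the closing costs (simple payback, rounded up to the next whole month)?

33 months

Current payment = 16,800 × 11.55%/12 / (1 − (1+0.0096250)^−72) = $324.53.
Refinanced payment = 14,372.19 × 0.0087917 / (1 − (1+0.0087917)^−60) = $309.27.
Monthly savings = $324.53 − $309.27 = $15.26.
Break-even = $500.00 / $15.26 = 32.77 → 33 months.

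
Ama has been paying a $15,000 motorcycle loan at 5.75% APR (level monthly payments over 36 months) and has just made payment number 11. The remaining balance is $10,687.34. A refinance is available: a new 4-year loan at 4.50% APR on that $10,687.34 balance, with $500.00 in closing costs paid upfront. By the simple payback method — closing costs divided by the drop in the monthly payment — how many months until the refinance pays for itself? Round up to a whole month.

3 months

Current payment = 15,000 × 5.75%/12 / (1 − (1+0.0047917)^−36) = $454.63.
Refinanced payment = 10,687.34 × 0.0037500 / (1 − (1+0.0037500)^−48) = $243.71.
Monthly savings = $454.63 − $243.71 = $210.92.
Break-even = $500.00 / $210.92 = 2.37 → 3 months.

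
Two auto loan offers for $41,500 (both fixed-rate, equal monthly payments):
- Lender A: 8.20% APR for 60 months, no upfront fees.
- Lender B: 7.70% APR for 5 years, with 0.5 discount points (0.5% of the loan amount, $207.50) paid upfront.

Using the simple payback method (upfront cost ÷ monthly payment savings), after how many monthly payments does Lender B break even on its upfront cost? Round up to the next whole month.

Lender A: monthly rate = 8.2%/12 = 0.0068333; payment = 41,500 × 0.0068333 / (1 − (1+0.0068333)^−60) = $845.45.
Lender B: at 7.70% the monthly rate is 0.0064167, so the payment is 41,500 × 0.0064167 / (1 − 1.0064167^−60) = $835.52.
Monthly savings = $845.45 − $835.52 = $9.93.
Break-even = $207.50 / $9.93 = 20.90 → 21 months.

21 months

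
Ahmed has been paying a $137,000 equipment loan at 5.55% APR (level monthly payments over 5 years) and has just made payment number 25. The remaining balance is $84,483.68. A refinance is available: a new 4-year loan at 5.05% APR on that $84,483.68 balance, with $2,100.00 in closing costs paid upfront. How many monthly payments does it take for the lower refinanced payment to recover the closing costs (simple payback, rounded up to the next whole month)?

4 months

Current payment = 137,000 × 5.55%/12 / (1 − (1+0.0046250)^−60) = $2,620.02.
Refinanced payment = 84,483.68 × 0.0042083 / (1 − (1+0.0042083)^−48) = $1,947.51.
Monthly savings = $2,620.02 − $1,947.51 = $672.51.
Break-even = $2,100.00 / $672.51 = 3.12 → 4 months.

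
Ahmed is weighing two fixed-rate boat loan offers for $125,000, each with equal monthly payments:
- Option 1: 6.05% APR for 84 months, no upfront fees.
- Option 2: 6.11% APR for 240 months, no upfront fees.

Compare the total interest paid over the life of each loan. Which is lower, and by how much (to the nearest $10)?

Option 1: at 6.05% the monthly rate is 0.0050417, so the payment is 125,000 × 0.0050417 / (1 − 1.0050417^−84) = $1,829.07.
Total interest on Option 1 = 84 × $1,829.07 − $125,000 = $28,641.88.
Option 2: monthly rate = 6.11%/12 = 0.0050917; payment = 125,000 × 0.0050917 / (1 − (1+0.0050917)^−240) = $903.49.
Total interest on Option 2 = 240 × $903.49 − $125,000 = $91,837.60.
Option 1 is lower by $63,195.72.

Option 1 by $63,200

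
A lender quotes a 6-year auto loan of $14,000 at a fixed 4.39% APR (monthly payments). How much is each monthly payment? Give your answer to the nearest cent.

At 4.39% the monthly rate is 0.0036583, so the payment is 14,000 × 0.0036583 / (1 − 1.0036583^−72) = $221.53.

$221.53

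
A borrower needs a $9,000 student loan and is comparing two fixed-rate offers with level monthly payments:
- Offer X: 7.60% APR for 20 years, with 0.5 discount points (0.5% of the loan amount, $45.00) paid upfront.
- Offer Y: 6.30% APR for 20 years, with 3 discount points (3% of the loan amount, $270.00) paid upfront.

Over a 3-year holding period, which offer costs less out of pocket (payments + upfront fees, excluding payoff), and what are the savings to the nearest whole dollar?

Offer X: monthly rate = 7.6%/12 = 0.0063333; payment = 9,000 × 0.0063333 / (1 − (1+0.0063333)^−240) = $73.05.
Offer Y: monthly rate = 6.3%/12 = 0.0052500; payment = 9,000 × 0.0052500 / (1 − (1+0.0052500)^−240) = $66.05.
Over 36 months: Offer X costs 36 × $73.05 + $45.00 = $2,674.80; Offer Y costs 36 × $66.05 + $270.00 = $2,647.80.
Offer Y is cheaper by $2,674.80 − $2,647.80 = $27.00.

Offer Y by $27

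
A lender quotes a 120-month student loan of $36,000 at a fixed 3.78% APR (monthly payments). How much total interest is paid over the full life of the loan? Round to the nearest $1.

Monthly rate = 3.78%/12 = 0.0031500; payment = 36,000 × 0.0031500 / (1 − (1+0.0031500)^−120) = $360.73.
Total paid = 120 × $360.73 = $43,287.60; interest = $43,287.60 − $36,000 = $7,287.60.

$7,288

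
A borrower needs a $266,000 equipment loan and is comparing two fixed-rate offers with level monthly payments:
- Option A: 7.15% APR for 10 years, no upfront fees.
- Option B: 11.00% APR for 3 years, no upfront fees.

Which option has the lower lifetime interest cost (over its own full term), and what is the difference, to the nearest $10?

Option B by $59,580

Option A: at 7.15% the monthly rate is 0.0059583, so the payment is 266,000 × 0.0059583 / (1 − 1.0059583^−120) = $3,109.09.
Total interest on Option A = 120 × $3,109.09 − $266,000 = $107,090.80.
Option B: monthly rate = 11%/12 = 0.0091667; payment = 266,000 × 0.0091667 / (1 − (1+0.0091667)^−36) = $8,708.50.
Total interest on Option B = 36 × $8,708.50 − $266,000 = $47,506.00.
Option B is lower by $59,584.80.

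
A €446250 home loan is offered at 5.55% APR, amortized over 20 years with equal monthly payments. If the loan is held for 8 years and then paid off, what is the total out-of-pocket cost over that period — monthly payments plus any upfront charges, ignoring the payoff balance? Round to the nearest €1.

Monthly rate = 5.55%/12 = 0.0046250; payment = 446,250 × 0.0046250 / (1 − (1+0.0046250)^−240) = €3,082.31.
Total outlay = 96 × €3,082.31 = €295,901.76.

€295,902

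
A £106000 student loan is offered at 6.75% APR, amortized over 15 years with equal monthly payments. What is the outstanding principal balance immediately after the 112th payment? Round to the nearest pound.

With monthly rate i = 6.75%/12 = 0.0056250, the balance after k of n payments is P · [(1+i)^n − (1+i)^k] / [(1+i)^n − 1].
(1+0.0056250)^180 = 2.74467584 and (1+0.0056250)^112 = 1.87429904, so the balance is 106,000 × (2.74467584 − 1.87429904) / (2.74467584 − 1) = £52,880.85.

£52,881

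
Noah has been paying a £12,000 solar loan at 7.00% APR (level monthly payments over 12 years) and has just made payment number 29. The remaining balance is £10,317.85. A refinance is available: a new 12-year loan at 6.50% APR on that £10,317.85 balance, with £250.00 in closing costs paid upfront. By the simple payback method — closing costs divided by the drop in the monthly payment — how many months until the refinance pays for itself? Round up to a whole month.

Current payment = 12,000 × 7%/12 / (1 − (1+0.0058333)^−144) = £123.41.
Refinanced payment = 10,317.85 × 0.0054167 / (1 − (1+0.0054167)^−144) = £103.38.
Monthly savings = £123.41 − £103.38 = £20.03.
Break-even = £250.00 / £20.03 = 12.48 → 13 months.

13 months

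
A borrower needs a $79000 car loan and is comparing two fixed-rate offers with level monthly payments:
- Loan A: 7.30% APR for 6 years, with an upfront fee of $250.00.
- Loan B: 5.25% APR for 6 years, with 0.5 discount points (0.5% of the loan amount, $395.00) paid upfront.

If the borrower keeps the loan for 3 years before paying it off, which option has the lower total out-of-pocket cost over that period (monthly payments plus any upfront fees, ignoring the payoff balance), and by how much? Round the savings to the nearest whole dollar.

Loan A: monthly rate = 7.3%/12 = 0.0060833; payment = 79,000 × 0.0060833 / (1 − (1+0.0060833)^−72) = $1,358.28.
Loan B: at 5.25% the monthly rate is 0.0043750, so the payment is 79,000 × 0.0043750 / (1 − 1.0043750^−72) = $1,281.47.
Over 36 months: Loan A costs 36 × $1,358.28 + $250.00 = $49,148.08; Loan B costs 36 × $1,281.47 + $395.00 = $46,527.92.
Loan B is cheaper by $49,148.08 − $46,527.92 = $2,620.16.

Loan B by $2,620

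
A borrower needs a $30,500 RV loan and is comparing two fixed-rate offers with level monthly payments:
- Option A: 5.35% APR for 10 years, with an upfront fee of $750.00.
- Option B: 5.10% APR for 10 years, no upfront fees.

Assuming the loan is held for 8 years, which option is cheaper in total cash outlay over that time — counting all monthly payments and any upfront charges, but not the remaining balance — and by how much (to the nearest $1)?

Option B by $1,110

Option A: at 5.35% the monthly rate is 0.0044583, so the payment is 30,500 × 0.0044583 / (1 − 1.0044583^−120) = $328.74.
Option B: at 5.10% the monthly rate is 0.0042500, so the payment is 30,500 × 0.0042500 / (1 − 1.0042500^−120) = $324.99.
Over 96 months: Option A costs 96 × $328.74 + $750.00 = $32,309.04; Option B costs 96 × $324.99 = $31,199.04.
Option B is cheaper by $32,309.04 − $31,199.04 = $1,110.00.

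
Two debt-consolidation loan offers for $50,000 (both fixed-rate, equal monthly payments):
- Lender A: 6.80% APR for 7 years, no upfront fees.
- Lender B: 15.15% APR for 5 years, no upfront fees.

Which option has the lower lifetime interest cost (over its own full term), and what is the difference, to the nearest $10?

Lender A: monthly rate = 6.8%/12 = 0.0056667; payment = 50,000 × 0.0056667 / (1 − (1+0.0056667)^−84) = $749.75.
Total interest on Lender A = 84 × $749.75 − $50,000 = $12,979.00.
Lender B: monthly rate = 15.15%/12 = 0.0126250; payment = 50,000 × 0.0126250 / (1 − (1+0.0126250)^−60) = $1,193.44.
Total interest on Lender B = 60 × $1,193.44 − $50,000 = $21,606.40.
Lender A is lower by $8,627.40.

Lender A by $8,630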